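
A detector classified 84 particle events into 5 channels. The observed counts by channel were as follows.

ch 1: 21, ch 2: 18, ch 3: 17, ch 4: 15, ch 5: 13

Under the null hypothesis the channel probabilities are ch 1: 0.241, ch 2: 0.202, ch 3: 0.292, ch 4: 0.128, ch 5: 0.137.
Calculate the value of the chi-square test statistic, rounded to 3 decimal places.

4.273

Expected counts E_i = n·p_i: 84×0.241 = 20.244, 84×0.202 = 16.968, 84×0.292 = 24.528, 84×0.128 = 10.752, 84×0.137 = 11.508.
cat         O        E   (O−E)²/E
ch 1       21   20.244     0.0282
ch 2       18   16.968     0.0628
ch 3       17   24.528     2.3105
ch 4       15   10.752     1.6783
ch 5       13   11.508     0.1934
Sum = 4.273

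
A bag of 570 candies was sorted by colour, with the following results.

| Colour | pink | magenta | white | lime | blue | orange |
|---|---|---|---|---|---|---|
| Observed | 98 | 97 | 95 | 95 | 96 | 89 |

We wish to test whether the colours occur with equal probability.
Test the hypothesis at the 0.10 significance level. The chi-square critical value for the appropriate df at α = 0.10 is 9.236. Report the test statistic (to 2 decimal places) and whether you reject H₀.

0.53; do not reject

Expected count for each of the 6 categories: 570/6 = 95.
χ² = (98−95)²/95 + (97−95)²/95 + (95−95)²/95 + (95−95)²/95 + (96−95)²/95 + (89−95)²/95
   = 0.095 + 0.042 + 0.000 + 0.000 + 0.011 + 0.379
Sum = 0.53
df = 5. Since 0.53 < 9.236, we do not reject H₀.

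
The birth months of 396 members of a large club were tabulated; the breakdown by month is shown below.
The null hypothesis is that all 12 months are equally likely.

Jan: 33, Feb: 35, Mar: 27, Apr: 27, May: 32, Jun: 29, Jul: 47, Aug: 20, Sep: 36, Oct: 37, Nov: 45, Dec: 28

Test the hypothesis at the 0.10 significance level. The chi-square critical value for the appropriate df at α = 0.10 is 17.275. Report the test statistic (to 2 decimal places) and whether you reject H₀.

Expected count for each of the 12 categories: 396/12 = 33.
χ² = (33−33)²/33 + (35−33)²/33 + (27−33)²/33 + (27−33)²/33 + (32−33)²/33 + (29−33)²/33 + (47−33)²/33 + (20−33)²/33 + (36−33)²/33 + (37−33)²/33 + (45−33)²/33 + (28−33)²/33
   = 0.000 + 0.121 + 1.091 + 1.091 + 0.030 + 0.485 + 5.939 + 5.121 + 0.273 + 0.485 + 4.364 + 0.758
Sum = 19.76
df = 11. Since 19.76 > 17.275, we reject H₀.

19.76; reject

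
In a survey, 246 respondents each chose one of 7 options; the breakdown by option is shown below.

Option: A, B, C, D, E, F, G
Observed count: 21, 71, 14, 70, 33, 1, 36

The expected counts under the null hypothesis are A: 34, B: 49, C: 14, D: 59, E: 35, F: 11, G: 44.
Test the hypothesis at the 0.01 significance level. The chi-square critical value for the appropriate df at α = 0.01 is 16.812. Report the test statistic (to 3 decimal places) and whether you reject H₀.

27.559; reject

cat         O        E   (O−E)²/E
A          21       34     4.9706
B          71       49     9.8776
C          14       14     0.0000
D          70       59     2.0508
E          33       35     0.1143
F           1       11     9.0909
G          36       44     1.4545
Sum = 27.559
df = 6. Since 27.559 > 16.812, we reject H₀.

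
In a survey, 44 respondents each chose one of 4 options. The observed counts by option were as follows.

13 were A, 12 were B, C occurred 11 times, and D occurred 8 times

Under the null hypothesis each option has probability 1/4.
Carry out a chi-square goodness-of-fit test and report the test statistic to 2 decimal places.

1.27

Expected count for each of the 4 categories: 44/4 = 11.
χ² = (13−11)²/11 + (12−11)²/11 + (11−11)²/11 + (8−11)²/11
   = 0.364 + 0.091 + 0.000 + 0.818
Sum = 1.27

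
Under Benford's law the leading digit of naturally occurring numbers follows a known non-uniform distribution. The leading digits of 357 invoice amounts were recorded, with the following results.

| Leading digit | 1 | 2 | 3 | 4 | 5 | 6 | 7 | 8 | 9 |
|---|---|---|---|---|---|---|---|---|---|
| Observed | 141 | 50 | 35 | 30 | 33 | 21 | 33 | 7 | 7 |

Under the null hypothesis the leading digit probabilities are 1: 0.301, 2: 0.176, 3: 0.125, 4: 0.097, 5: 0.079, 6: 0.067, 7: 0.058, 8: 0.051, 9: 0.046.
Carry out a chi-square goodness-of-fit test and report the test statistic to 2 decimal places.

36.56

Expected counts E_i = n·p_i: 357×0.301 = 107.457, 357×0.176 = 62.832, 357×0.125 = 44.625, 357×0.097 = 34.629, 357×0.079 = 28.203, 357×0.067 = 23.919, 357×0.058 = 20.706, 357×0.051 = 18.207, 357×0.046 = 16.422.
cat         O        E   (O−E)²/E
1         141  107.457     10.471
2          50   62.832      2.621
3          35   44.625      2.076
4          30   34.629      0.619
5          33   28.203      0.816
6          21   23.919      0.356
7          33   20.706      7.299
8           7   18.207      6.898
9           7   16.422      5.406
Sum = 36.56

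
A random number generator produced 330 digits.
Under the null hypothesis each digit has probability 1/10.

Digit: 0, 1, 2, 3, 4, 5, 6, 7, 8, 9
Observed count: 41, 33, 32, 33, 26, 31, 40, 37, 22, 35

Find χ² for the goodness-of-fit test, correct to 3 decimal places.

Under H₀ each category has probability 1/10, so each expected count is 330/10 = 33.
0: (41 − 33)²/33 = 64/33 = 1.9394
1: (33 − 33)²/33 = 0/33 = 0.0000
2: (32 − 33)²/33 = 1/33 = 0.0303
3: (33 − 33)²/33 = 0/33 = 0.0000
4: (26 − 33)²/33 = 49/33 = 1.4848
5: (31 − 33)²/33 = 4/33 = 0.1212
6: (40 − 33)²/33 = 49/33 = 1.4848
7: (37 − 33)²/33 = 16/33 = 0.4848
8: (22 − 33)²/33 = 121/33 = 3.6667
9: (35 − 33)²/33 = 4/33 = 0.1212
Sum = 9.333

9.333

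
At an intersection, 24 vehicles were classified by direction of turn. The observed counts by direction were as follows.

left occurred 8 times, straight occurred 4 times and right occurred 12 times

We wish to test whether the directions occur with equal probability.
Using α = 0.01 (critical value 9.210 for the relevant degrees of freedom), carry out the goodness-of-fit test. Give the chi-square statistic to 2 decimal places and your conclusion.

4.00; do not reject

Under H₀ each category has probability 1/3, so each expected count is 24/3 = 8.
left: (8 − 8)²/8 = 0/8 = 0.000
straight: (4 − 8)²/8 = 16/8 = 2.000
right: (12 − 8)²/8 = 16/8 = 2.000
Sum = 4.00
df = 2. Since 4.00 < 9.210, we do not reject H₀.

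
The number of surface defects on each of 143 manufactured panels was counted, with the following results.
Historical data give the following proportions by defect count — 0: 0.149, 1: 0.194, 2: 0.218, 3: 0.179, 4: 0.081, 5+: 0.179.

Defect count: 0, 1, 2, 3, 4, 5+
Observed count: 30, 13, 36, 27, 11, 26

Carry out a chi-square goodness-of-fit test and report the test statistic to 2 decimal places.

12.24

Expected counts E_i = n·p_i: 143×0.149 = 21.307, 143×0.194 = 27.742, 143×0.218 = 31.174, 143×0.179 = 25.597, 143×0.081 = 11.583, 143×0.179 = 25.597.
0: (30 − 21.307)²/21.307 = 75.568249/21.307 = 3.547
1: (13 − 27.742)²/27.742 = 217.326564/27.742 = 7.834
2: (36 − 31.174)²/31.174 = 23.290276/31.174 = 0.747
3: (27 − 25.597)²/25.597 = 1.968409/25.597 = 0.077
4: (11 − 11.583)²/11.583 = 0.339889/11.583 = 0.029
5+: (26 − 25.597)²/25.597 = 0.162409/25.597 = 0.006
Sum = 12.24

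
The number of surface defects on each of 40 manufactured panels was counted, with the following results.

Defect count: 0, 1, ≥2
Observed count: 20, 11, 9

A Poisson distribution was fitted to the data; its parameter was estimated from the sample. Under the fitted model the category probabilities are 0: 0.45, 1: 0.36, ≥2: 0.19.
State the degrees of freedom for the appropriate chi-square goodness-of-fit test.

There are k = 3 categories and 1 parameter estimated from the data, so df = 3 − 1 − 1 = 1.

1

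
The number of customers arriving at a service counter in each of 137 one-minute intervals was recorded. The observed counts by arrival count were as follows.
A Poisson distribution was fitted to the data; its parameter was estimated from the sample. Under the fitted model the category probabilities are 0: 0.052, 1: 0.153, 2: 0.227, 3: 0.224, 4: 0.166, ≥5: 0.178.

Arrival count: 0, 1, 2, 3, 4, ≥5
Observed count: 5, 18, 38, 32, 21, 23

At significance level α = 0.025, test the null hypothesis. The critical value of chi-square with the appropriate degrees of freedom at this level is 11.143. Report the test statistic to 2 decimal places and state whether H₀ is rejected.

2.85; do not reject

Expected counts E_i = n·p_i: 137×0.052 = 7.124, 137×0.153 = 20.961, 137×0.227 = 31.099, 137×0.224 = 30.688, 137×0.166 = 22.742, 137×0.178 = 24.386.
χ² = (5−7.124)²/7.124 + (18−20.961)²/20.961 + (38−31.099)²/31.099 + (32−30.688)²/30.688 + (21−22.742)²/22.742 + (23−24.386)²/24.386
   = 0.633 + 0.418 + 1.531 + 0.056 + 0.133 + 0.079
Sum = 2.85
df = 4. Since 2.85 < 11.143, we do not reject H₀.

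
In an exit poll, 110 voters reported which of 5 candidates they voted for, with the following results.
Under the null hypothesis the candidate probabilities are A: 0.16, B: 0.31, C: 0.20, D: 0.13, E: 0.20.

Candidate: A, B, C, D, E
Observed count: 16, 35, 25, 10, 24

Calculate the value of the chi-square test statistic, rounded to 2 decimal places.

2.05

Expected counts E_i = n·p_i: 110×0.16 = 17.6, 110×0.31 = 34.1, 110×0.20 = 22, 110×0.13 = 14.3, 110×0.20 = 22.
cat         O        E   (O−E)²/E
A          16     17.6      0.145
B          35     34.1      0.024
C          25       22      0.409
D          10     14.3      1.293
E          24       22      0.182
Sum = 2.05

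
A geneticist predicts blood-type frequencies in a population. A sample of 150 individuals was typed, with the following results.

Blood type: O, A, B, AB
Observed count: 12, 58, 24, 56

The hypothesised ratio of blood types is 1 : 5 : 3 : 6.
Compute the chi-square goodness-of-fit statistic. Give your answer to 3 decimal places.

3.147

Ratio total = 15. Expected counts: 150×1/15 = 10, 150×5/15 = 50, 150×3/15 = 30, 150×6/15 = 60.
cat         O        E   (O−E)²/E
O          12       10     0.4000
A          58       50     1.2800
B          24       30     1.2000
AB         56       60     0.2667
Sum = 3.147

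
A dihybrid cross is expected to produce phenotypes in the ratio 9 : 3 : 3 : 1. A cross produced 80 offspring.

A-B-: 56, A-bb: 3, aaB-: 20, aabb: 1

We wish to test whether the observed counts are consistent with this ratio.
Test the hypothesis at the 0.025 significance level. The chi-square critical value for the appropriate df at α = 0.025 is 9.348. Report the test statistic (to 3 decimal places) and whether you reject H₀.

Ratio total = 16. Expected counts: 80×9/16 = 45, 80×3/16 = 15, 80×3/16 = 15, 80×1/16 = 5.
A-B-: (56 − 45)²/45 = 121/45 = 2.6889
A-bb: (3 − 15)²/15 = 144/15 = 9.6000
aaB-: (20 − 15)²/15 = 25/15 = 1.6667
aabb: (1 − 5)²/5 = 16/5 = 3.2000
Sum = 17.156
df = 3. Since 17.156 > 9.348, we reject H₀.

17.156; reject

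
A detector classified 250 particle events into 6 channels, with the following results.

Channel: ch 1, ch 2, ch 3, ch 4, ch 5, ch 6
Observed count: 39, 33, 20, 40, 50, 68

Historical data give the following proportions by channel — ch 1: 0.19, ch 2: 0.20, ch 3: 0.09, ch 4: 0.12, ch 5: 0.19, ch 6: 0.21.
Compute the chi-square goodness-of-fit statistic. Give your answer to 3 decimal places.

15.620

Expected counts E_i = n·p_i: 250×0.19 = 47.5, 250×0.20 = 50, 250×0.09 = 22.5, 250×0.12 = 30, 250×0.19 = 47.5, 250×0.21 = 52.5.
χ² = (39−47.5)²/47.5 + (33−50)²/50 + (20−22.5)²/22.5 + (40−30)²/30 + (50−47.5)²/47.5 + (68−52.5)²/52.5
   = 1.5211 + 5.7800 + 0.2778 + 3.3333 + 0.1316 + 4.5762
Sum = 15.620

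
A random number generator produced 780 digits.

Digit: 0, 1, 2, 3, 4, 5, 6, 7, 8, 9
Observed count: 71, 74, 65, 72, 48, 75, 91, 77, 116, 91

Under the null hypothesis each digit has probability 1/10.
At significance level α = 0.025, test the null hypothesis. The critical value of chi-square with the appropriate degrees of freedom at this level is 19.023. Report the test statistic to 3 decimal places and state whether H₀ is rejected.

37.974; reject

Expected count for each of the 10 categories: 780/10 = 78.
χ² = (71−78)²/78 + (74−78)²/78 + (65−78)²/78 + (72−78)²/78 + (48−78)²/78 + (75−78)²/78 + (91−78)²/78 + (77−78)²/78 + (116−78)²/78 + (91−78)²/78
   = 0.6282 + 0.2051 + 2.1667 + 0.4615 + 11.5385 + 0.1154 + 2.1667 + 0.0128 + 18.5128 + 2.1667
Sum = 37.974
df = 9. Since 37.974 > 19.023, we reject H₀.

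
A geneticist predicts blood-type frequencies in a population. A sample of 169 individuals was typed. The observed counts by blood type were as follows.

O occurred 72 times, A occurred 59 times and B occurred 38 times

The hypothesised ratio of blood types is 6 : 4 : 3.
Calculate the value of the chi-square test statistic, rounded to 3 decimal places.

1.429

Ratio total = 13. Expected counts: 169×6/13 = 78, 169×4/13 = 52, 169×3/13 = 39.
χ² = (72−78)²/78 + (59−52)²/52 + (38−39)²/39
   = 0.4615 + 0.9423 + 0.0256
Sum = 1.429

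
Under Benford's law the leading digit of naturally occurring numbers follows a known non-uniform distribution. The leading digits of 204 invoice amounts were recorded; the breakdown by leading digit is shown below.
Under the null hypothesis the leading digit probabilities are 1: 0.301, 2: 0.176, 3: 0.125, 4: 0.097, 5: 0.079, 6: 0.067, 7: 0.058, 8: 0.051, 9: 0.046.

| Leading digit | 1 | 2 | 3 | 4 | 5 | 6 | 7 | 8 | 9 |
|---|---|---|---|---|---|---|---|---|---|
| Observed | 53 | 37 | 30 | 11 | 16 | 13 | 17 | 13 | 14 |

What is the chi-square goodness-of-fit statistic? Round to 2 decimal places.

Expected counts E_i = n·p_i: 204×0.301 = 61.404, 204×0.176 = 35.904, 204×0.125 = 25.5, 204×0.097 = 19.788, 204×0.079 = 16.116, 204×0.067 = 13.668, 204×0.058 = 11.832, 204×0.051 = 10.404, 204×0.046 = 9.384.
χ² = (53−61.404)²/61.404 + (37−35.904)²/35.904 + (30−25.5)²/25.5 + (11−19.788)²/19.788 + (16−16.116)²/16.116 + (13−13.668)²/13.668 + (17−11.832)²/11.832 + (13−10.404)²/10.404 + (14−9.384)²/9.384
   = 1.150 + 0.033 + 0.794 + 3.903 + 0.001 + 0.033 + 2.257 + 0.648 + 2.271
Sum = 11.09

11.09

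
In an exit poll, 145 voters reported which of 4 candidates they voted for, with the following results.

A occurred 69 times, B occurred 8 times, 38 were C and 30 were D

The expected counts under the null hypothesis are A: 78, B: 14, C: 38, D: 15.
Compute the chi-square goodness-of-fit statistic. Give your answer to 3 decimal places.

A: (69 − 78)²/78 = 81/78 = 1.0385
B: (8 − 14)²/14 = 36/14 = 2.5714
C: (38 − 38)²/38 = 0/38 = 0.0000
D: (30 − 15)²/15 = 225/15 = 15.0000
Sum = 18.610

18.610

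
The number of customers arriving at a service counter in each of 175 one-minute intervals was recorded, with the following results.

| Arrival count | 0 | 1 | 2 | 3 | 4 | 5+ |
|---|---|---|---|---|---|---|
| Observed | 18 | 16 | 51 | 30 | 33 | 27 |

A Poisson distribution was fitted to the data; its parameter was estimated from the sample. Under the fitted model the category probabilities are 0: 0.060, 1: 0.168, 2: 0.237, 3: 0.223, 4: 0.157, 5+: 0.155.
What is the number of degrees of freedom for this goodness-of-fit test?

4

There are k = 6 categories and 1 parameter estimated from the data, so df = 6 − 1 − 1 = 4.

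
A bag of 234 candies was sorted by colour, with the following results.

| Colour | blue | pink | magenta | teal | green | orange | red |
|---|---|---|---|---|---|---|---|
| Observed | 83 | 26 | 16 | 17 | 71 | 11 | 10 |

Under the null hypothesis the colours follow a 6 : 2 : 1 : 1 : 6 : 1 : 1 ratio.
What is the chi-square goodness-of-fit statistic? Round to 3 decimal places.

Ratio total = 18. Expected counts: 234×6/18 = 78, 234×2/18 = 26, 234×1/18 = 13, 234×1/18 = 13, 234×6/18 = 78, 234×1/18 = 13, 234×1/18 = 13.
χ² = (83−78)²/78 + (26−26)²/26 + (16−13)²/13 + (17−13)²/13 + (71−78)²/78 + (11−13)²/13 + (10−13)²/13
   = 0.3205 + 0.0000 + 0.6923 + 1.2308 + 0.6282 + 0.3077 + 0.6923
Sum = 3.872

3.872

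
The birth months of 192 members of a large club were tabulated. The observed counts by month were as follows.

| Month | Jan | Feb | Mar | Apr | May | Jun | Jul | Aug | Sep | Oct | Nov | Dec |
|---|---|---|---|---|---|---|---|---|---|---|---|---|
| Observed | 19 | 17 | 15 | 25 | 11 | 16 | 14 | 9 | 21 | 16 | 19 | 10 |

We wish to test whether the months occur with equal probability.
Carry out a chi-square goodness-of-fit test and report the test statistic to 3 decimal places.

Expected count for each of the 12 categories: 192/12 = 16.
Jan: (19 − 16)²/16 = 9/16 = 0.5625
Feb: (17 − 16)²/16 = 1/16 = 0.0625
Mar: (15 − 16)²/16 = 1/16 = 0.0625
Apr: (25 − 16)²/16 = 81/16 = 5.0625
May: (11 − 16)²/16 = 25/16 = 1.5625
Jun: (16 − 16)²/16 = 0/16 = 0.0000
Jul: (14 − 16)²/16 = 4/16 = 0.2500
Aug: (9 − 16)²/16 = 49/16 = 3.0625
Sep: (21 − 16)²/16 = 25/16 = 1.5625
Oct: (16 − 16)²/16 = 0/16 = 0.0000
Nov: (19 − 16)²/16 = 9/16 = 0.5625
Dec: (10 − 16)²/16 = 36/16 = 2.2500
Sum = 15.000

15.000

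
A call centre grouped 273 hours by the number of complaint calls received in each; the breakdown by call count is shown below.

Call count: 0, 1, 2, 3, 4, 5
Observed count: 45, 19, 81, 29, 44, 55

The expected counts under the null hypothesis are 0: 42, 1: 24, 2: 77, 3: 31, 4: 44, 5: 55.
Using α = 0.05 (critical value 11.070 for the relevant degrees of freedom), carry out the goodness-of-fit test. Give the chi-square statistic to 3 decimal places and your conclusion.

1.593; do not reject

0: (45 − 42)²/42 = 9/42 = 0.2143
1: (19 − 24)²/24 = 25/24 = 1.0417
2: (81 − 77)²/77 = 16/77 = 0.2078
3: (29 − 31)²/31 = 4/31 = 0.1290
4: (44 − 44)²/44 = 0/44 = 0.0000
5: (55 − 55)²/55 = 0/55 = 0.0000
Sum = 1.593
df = 5. Since 1.593 < 11.070, we do not reject H₀.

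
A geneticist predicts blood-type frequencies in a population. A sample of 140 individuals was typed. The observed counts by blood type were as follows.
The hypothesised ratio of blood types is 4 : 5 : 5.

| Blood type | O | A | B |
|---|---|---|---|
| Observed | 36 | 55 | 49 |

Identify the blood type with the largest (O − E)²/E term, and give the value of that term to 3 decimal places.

A, 0.500

Ratio total = 14. Expected counts: 140×4/14 = 40, 140×5/14 = 50, 140×5/14 = 50.
O: (36 − 40)²/40 = 16/40 = 0.4000
A: (55 − 50)²/50 = 25/50 = 0.5000
B: (49 − 50)²/50 = 1/50 = 0.0200
The largest term is for A: 0.500.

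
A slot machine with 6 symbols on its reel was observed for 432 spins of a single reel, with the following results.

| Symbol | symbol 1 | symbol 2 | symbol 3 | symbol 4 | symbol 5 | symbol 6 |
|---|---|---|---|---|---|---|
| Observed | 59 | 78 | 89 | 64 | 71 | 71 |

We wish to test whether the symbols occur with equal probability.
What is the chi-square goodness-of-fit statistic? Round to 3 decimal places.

7.778

Under H₀ each category has probability 1/6, so each expected count is 432/6 = 72.
cat           O        E   (O−E)²/E
symbol 1     59       72     2.3472
symbol 2     78       72     0.5000
symbol 3     89       72     4.0139
symbol 4     64       72     0.8889
symbol 5     71       72     0.0139
symbol 6     71       72     0.0139
Sum = 7.778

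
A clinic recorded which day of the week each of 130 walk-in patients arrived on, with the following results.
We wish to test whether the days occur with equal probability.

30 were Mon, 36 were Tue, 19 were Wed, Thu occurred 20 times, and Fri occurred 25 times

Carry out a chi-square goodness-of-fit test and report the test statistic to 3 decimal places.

7.769

Expected count for each of the 5 categories: 130/5 = 26.
cat         O        E   (O−E)²/E
Mon        30       26     0.6154
Tue        36       26     3.8462
Wed        19       26     1.8846
Thu        20       26     1.3846
Fri        25       26     0.0385
Sum = 7.769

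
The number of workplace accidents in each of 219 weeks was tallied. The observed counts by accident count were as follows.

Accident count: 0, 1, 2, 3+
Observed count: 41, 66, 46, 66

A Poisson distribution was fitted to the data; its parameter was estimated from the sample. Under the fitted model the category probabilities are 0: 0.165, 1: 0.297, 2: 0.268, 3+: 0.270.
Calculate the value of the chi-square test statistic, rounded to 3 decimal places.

Expected counts E_i = n·p_i: 219×0.165 = 36.135, 219×0.297 = 65.043, 219×0.268 = 58.692, 219×0.270 = 59.13.
χ² = (41−36.135)²/36.135 + (66−65.043)²/65.043 + (46−58.692)²/58.692 + (66−59.13)²/59.13
   = 0.6550 + 0.0141 + 2.7446 + 0.7982
Sum = 4.212

4.212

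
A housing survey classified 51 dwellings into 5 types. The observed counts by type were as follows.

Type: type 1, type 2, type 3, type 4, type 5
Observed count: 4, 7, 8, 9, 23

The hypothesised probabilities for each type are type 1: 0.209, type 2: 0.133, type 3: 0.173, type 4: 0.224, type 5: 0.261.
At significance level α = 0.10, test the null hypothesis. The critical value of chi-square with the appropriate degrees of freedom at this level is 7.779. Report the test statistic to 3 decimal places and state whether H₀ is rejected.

Expected counts E_i = n·p_i: 51×0.209 = 10.659, 51×0.133 = 6.783, 51×0.173 = 8.823, 51×0.224 = 11.424, 51×0.261 = 13.311.
cat         O        E   (O−E)²/E
type 1      4   10.659     4.1601
type 2      7    6.783     0.0069
type 3      8    8.823     0.0768
type 4      9   11.424     0.5143
type 5     23   13.311     7.0526
Sum = 11.811
df = 4. Since 11.811 > 7.779, we reject H₀.

11.811; reject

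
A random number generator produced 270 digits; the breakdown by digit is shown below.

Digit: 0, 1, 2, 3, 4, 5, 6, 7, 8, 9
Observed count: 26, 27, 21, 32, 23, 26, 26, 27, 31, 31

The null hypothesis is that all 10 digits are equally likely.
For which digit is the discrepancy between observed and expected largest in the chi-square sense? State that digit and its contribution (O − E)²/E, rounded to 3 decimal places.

2, 1.333

Expected count for each of the 10 categories: 270/10 = 27.
0: (26 − 27)²/27 = 1/27 = 0.0370
1: (27 − 27)²/27 = 0/27 = 0.0000
2: (21 − 27)²/27 = 36/27 = 1.3333
3: (32 − 27)²/27 = 25/27 = 0.9259
4: (23 − 27)²/27 = 16/27 = 0.5926
5: (26 − 27)²/27 = 1/27 = 0.0370
6: (26 − 27)²/27 = 1/27 = 0.0370
7: (27 − 27)²/27 = 0/27 = 0.0000
8: (31 − 27)²/27 = 16/27 = 0.5926
9: (31 − 27)²/27 = 16/27 = 0.5926
The largest term is for 2: 1.333.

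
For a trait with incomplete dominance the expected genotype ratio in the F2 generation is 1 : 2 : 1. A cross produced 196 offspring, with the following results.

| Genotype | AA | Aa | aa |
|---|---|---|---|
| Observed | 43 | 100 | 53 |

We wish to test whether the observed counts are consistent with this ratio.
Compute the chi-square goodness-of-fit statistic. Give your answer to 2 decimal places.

Ratio total = 4. Expected counts: 196×1/4 = 49, 196×2/4 = 98, 196×1/4 = 49.
χ² = (43−49)²/49 + (100−98)²/98 + (53−49)²/49
   = 0.735 + 0.041 + 0.327
Sum = 1.10

1.10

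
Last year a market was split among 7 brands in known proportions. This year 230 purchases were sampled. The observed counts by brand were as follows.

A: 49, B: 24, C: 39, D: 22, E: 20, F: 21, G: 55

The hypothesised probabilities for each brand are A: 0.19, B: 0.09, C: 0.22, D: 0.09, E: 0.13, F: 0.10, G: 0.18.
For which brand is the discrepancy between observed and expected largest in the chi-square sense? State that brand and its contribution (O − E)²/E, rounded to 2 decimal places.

Expected counts E_i = n·p_i: 230×0.19 = 43.7, 230×0.09 = 20.7, 230×0.22 = 50.6, 230×0.09 = 20.7, 230×0.13 = 29.9, 230×0.10 = 23, 230×0.18 = 41.4.
cat         O        E   (O−E)²/E
A          49     43.7      0.643
B          24     20.7      0.526
C          39     50.6      2.659
D          22     20.7      0.082
E          20     29.9      3.278
F          21       23      0.174
G          55     41.4      4.468
The largest term is for G: 4.47.

G, 4.47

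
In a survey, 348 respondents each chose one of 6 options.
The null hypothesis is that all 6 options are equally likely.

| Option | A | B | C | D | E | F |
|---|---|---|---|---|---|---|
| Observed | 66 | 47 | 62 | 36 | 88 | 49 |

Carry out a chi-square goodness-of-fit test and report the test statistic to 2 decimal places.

Under H₀ each category has probability 1/6, so each expected count is 348/6 = 58.
cat         O        E   (O−E)²/E
A          66       58      1.103
B          47       58      2.086
C          62       58      0.276
D          36       58      8.345
E          88       58     15.517
F          49       58      1.397
Sum = 28.72

28.72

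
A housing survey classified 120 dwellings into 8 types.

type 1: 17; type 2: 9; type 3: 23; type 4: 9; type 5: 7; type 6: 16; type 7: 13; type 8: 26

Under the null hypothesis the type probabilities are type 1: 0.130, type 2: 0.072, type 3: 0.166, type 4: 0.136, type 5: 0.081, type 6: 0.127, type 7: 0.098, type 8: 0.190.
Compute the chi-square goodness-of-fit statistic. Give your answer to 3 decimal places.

Expected counts E_i = n·p_i: 120×0.130 = 15.6, 120×0.072 = 8.64, 120×0.166 = 19.92, 120×0.136 = 16.32, 120×0.081 = 9.72, 120×0.127 = 15.24, 120×0.098 = 11.76, 120×0.190 = 22.8.
cat         O        E   (O−E)²/E
type 1     17     15.6     0.1256
type 2      9     8.64     0.0150
type 3     23    19.92     0.4762
type 4      9    16.32     3.2832
type 5      7     9.72     0.7612
type 6     16    15.24     0.0379
type 7     13    11.76     0.1307
type 8     26     22.8     0.4491
Sum = 5.279

5.279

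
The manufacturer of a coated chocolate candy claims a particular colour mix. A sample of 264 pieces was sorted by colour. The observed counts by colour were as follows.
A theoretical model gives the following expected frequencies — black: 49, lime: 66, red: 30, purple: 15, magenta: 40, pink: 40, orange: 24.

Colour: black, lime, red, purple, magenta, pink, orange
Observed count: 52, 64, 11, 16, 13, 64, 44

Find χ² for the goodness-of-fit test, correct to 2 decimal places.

cat          O        E   (O−E)²/E
black       52       49      0.184
lime        64       66      0.061
red         11       30     12.033
purple      16       15      0.067
magenta     13       40     18.225
pink        64       40     14.400
orange      44       24     16.667
Sum = 61.64

61.64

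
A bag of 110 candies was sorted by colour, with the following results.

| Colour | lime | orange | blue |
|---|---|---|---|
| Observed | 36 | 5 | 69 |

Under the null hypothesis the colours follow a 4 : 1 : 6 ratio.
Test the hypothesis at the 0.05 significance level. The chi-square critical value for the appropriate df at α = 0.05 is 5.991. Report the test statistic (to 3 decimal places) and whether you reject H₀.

Ratio total = 11. Expected counts: 110×4/11 = 40, 110×1/11 = 10, 110×6/11 = 60.
χ² = (36−40)²/40 + (5−10)²/10 + (69−60)²/60
   = 0.4000 + 2.5000 + 1.3500
Sum = 4.250
df = 2. Since 4.250 < 5.991, we do not reject H₀.

4.250; do not reject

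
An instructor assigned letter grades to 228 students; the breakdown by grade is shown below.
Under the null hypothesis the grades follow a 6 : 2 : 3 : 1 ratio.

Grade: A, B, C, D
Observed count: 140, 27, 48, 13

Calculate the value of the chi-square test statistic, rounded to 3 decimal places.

12.430

Ratio total = 12. Expected counts: 228×6/12 = 114, 228×2/12 = 38, 228×3/12 = 57, 228×1/12 = 19.
χ² = (140−114)²/114 + (27−38)²/38 + (48−57)²/57 + (13−19)²/19
   = 5.9298 + 3.1842 + 1.4211 + 1.8947
Sum = 12.430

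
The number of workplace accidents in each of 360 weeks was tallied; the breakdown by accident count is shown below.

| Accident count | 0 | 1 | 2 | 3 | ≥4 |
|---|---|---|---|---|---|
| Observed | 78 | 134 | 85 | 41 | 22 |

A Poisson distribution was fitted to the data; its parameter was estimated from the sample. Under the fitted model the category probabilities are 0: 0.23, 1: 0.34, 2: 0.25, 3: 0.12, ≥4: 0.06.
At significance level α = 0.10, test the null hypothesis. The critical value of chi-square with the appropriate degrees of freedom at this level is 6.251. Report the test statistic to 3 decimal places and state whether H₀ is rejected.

Expected counts E_i = n·p_i: 360×0.23 = 82.8, 360×0.34 = 122.4, 360×0.25 = 90, 360×0.12 = 43.2, 360×0.06 = 21.6.
χ² = (78−82.8)²/82.8 + (134−122.4)²/122.4 + (85−90)²/90 + (41−43.2)²/43.2 + (22−21.6)²/21.6
   = 0.2783 + 1.0993 + 0.2778 + 0.1120 + 0.0074
Sum = 1.775
df = 3. Since 1.775 < 6.251, we do not reject H₀.

1.775; do not reject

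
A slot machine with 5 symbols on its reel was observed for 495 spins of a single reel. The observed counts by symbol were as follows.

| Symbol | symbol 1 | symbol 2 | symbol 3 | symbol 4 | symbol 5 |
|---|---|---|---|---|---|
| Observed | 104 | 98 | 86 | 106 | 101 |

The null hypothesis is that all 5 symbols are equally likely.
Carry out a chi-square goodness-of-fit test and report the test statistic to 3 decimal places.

2.505

Expected count for each of the 5 categories: 495/5 = 99.
cat           O        E   (O−E)²/E
symbol 1    104       99     0.2525
symbol 2     98       99     0.0101
symbol 3     86       99     1.7071
symbol 4    106       99     0.4949
symbol 5    101       99     0.0404
Sum = 2.505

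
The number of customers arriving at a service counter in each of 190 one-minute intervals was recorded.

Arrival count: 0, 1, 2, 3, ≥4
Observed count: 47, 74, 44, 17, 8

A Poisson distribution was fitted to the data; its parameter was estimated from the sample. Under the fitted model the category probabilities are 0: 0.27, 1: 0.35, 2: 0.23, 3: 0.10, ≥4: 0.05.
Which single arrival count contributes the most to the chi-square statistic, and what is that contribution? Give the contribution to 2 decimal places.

1, 0.85

Expected counts E_i = n·p_i: 190×0.27 = 51.3, 190×0.35 = 66.5, 190×0.23 = 43.7, 190×0.10 = 19, 190×0.05 = 9.5.
χ² = (47−51.3)²/51.3 + (74−66.5)²/66.5 + (44−43.7)²/43.7 + (17−19)²/19 + (8−9.5)²/9.5
   = 0.360 + 0.846 + 0.002 + 0.211 + 0.237
The largest term is for 1: 0.85.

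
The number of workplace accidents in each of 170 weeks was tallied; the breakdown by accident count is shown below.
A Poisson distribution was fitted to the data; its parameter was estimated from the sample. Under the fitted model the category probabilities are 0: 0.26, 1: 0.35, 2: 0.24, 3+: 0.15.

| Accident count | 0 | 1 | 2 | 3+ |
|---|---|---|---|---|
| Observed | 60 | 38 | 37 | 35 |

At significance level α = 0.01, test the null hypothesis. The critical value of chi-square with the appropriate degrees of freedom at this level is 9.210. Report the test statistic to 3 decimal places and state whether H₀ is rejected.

Expected counts E_i = n·p_i: 170×0.26 = 44.2, 170×0.35 = 59.5, 170×0.24 = 40.8, 170×0.15 = 25.5.
cat         O        E   (O−E)²/E
0          60     44.2     5.6480
1          38     59.5     7.7689
2          37     40.8     0.3539
3+         35     25.5     3.5392
Sum = 17.310
df = 2. Since 17.310 > 9.210, we reject H₀.

17.310; reject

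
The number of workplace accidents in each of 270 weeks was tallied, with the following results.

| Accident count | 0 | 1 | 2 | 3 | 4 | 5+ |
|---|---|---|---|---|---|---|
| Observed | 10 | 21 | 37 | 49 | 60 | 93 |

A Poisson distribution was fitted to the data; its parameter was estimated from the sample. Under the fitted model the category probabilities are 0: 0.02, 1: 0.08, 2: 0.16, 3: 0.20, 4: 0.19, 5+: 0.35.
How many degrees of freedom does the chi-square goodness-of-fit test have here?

There are k = 6 categories and 1 parameter estimated from the data, so df = 6 − 1 − 1 = 4.

4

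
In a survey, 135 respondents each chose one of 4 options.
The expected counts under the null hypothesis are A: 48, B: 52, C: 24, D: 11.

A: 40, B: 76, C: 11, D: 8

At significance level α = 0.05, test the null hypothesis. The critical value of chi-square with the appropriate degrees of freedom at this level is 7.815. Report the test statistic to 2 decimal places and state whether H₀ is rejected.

20.27; reject

cat         O        E   (O−E)²/E
A          40       48      1.333
B          76       52     11.077
C          11       24      7.042
D           8       11      0.818
Sum = 20.27
df = 3. Since 20.27 > 7.815, we reject H₀.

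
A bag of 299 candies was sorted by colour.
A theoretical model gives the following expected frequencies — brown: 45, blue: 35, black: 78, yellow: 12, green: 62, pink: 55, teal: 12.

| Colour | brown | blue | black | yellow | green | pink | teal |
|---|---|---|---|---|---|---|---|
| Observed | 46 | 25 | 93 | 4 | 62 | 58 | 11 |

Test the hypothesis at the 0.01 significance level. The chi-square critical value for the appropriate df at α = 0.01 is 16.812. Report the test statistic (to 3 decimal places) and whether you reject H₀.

11.344; do not reject

cat         O        E   (O−E)²/E
brown      46       45     0.0222
blue       25       35     2.8571
black      93       78     2.8846
yellow      4       12     5.3333
green      62       62     0.0000
pink       58       55     0.1636
teal       11       12     0.0833
Sum = 11.344
df = 6. Since 11.344 < 16.812, we do not reject H₀.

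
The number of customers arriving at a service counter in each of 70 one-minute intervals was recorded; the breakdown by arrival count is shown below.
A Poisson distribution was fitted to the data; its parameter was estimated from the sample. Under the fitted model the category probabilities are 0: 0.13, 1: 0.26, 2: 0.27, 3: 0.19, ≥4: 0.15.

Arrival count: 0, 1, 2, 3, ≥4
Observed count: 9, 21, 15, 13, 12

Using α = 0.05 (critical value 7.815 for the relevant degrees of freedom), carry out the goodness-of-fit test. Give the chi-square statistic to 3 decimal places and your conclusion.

Expected counts E_i = n·p_i: 70×0.13 = 9.1, 70×0.26 = 18.2, 70×0.27 = 18.9, 70×0.19 = 13.3, 70×0.15 = 10.5.
0: (9 − 9.1)²/9.1 = 0.01/9.1 = 0.0011
1: (21 − 18.2)²/18.2 = 7.84/18.2 = 0.4308
2: (15 − 18.9)²/18.9 = 15.21/18.9 = 0.8048
3: (13 − 13.3)²/13.3 = 0.09/13.3 = 0.0068
≥4: (12 − 10.5)²/10.5 = 2.25/10.5 = 0.2143
Sum = 1.458
df = 3. Since 1.458 < 7.815, we do not reject H₀.

1.458; do not reject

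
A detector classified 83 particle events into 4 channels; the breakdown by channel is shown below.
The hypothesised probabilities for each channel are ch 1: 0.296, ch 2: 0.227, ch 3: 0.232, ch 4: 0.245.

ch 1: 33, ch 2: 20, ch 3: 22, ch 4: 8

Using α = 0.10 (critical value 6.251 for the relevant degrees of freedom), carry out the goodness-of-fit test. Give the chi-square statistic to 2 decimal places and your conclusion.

10.84; reject

Expected counts E_i = n·p_i: 83×0.296 = 24.568, 83×0.227 = 18.841, 83×0.232 = 19.256, 83×0.245 = 20.335.
χ² = (33−24.568)²/24.568 + (20−18.841)²/18.841 + (22−19.256)²/19.256 + (8−20.335)²/20.335
   = 2.894 + 0.071 + 0.391 + 7.482
Sum = 10.84
df = 3. Since 10.84 > 6.251, we reject H₀.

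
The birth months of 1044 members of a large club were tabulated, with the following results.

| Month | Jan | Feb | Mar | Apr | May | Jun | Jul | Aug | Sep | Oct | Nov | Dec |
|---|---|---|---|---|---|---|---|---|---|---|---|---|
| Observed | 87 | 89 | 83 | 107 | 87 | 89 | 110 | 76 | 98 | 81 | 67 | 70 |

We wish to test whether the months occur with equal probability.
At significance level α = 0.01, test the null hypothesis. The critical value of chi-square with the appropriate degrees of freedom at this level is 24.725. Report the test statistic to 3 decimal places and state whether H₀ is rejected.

22.069; do not reject

Expected count for each of the 12 categories: 1044/12 = 87.
cat         O        E   (O−E)²/E
Jan        87       87     0.0000
Feb        89       87     0.0460
Mar        83       87     0.1839
Apr       107       87     4.5977
May        87       87     0.0000
Jun        89       87     0.0460
Jul       110       87     6.0805
Aug        76       87     1.3908
Sep        98       87     1.3908
Oct        81       87     0.4138
Nov        67       87     4.5977
Dec        70       87     3.3218
Sum = 22.069
df = 11. Since 22.069 < 24.725, we do not reject H₀.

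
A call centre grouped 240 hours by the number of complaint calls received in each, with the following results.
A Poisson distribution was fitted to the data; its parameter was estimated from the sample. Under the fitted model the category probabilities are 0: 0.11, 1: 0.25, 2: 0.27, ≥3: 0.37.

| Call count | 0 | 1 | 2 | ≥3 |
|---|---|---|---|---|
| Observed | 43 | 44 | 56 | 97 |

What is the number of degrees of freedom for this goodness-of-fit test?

2

There are k = 4 categories and 1 parameter estimated from the data, so df = 4 − 1 − 1 = 2.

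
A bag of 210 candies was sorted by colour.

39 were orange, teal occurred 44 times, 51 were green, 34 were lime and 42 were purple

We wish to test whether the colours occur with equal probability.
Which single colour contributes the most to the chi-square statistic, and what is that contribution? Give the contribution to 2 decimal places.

green, 1.93

Expected count for each of the 5 categories: 210/5 = 42.
χ² = (39−42)²/42 + (44−42)²/42 + (51−42)²/42 + (34−42)²/42 + (42−42)²/42
   = 0.214 + 0.095 + 1.929 + 1.524 + 0.000
The largest term is for green: 1.93.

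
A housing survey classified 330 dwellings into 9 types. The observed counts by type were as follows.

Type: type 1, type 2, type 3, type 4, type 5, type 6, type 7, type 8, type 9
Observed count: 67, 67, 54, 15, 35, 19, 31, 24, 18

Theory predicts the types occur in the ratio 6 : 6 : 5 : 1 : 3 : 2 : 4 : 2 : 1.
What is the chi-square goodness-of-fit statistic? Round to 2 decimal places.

Ratio total = 30. Expected counts: 330×6/30 = 66, 330×6/30 = 66, 330×5/30 = 55, 330×1/30 = 11, 330×3/30 = 33, 330×2/30 = 22, 330×4/30 = 44, 330×2/30 = 22, 330×1/30 = 11.
χ² = (67−66)²/66 + (67−66)²/66 + (54−55)²/55 + (15−11)²/11 + (35−33)²/33 + (19−22)²/22 + (31−44)²/44 + (24−22)²/22 + (18−11)²/11
   = 0.015 + 0.015 + 0.018 + 1.455 + 0.121 + 0.409 + 3.841 + 0.182 + 4.455
Sum = 10.51

10.51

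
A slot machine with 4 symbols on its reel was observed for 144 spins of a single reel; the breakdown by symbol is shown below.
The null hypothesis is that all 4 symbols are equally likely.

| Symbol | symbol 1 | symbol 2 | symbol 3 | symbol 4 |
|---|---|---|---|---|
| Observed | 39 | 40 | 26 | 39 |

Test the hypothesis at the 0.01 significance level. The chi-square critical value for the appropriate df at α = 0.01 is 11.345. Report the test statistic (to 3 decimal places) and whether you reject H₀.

3.722; do not reject

Under H₀ each category has probability 1/4, so each expected count is 144/4 = 36.
cat           O        E   (O−E)²/E
symbol 1     39       36     0.2500
symbol 2     40       36     0.4444
symbol 3     26       36     2.7778
symbol 4     39       36     0.2500
Sum = 3.722
df = 3. Since 3.722 < 11.345, we do not reject H₀.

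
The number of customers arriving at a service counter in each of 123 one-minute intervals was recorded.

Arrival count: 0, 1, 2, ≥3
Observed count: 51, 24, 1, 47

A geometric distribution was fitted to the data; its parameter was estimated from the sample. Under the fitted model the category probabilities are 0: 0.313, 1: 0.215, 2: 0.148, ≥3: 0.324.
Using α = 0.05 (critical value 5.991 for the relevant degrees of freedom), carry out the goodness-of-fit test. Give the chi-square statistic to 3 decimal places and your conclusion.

Expected counts E_i = n·p_i: 123×0.313 = 38.499, 123×0.215 = 26.445, 123×0.148 = 18.204, 123×0.324 = 39.852.
cat         O        E   (O−E)²/E
0          51   38.499     4.0592
1          24   26.445     0.2261
2           1   18.204    16.2589
≥3         47   39.852     1.2821
Sum = 21.826
df = 2. Since 21.826 > 5.991, we reject H₀.

21.826; reject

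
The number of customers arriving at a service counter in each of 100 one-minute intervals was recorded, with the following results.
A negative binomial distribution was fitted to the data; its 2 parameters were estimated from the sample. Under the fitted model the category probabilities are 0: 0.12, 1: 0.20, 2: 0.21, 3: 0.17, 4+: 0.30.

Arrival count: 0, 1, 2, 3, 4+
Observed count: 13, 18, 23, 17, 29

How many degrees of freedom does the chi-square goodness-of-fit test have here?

There are k = 5 categories and 2 parameters estimated from the data, so df = 5 − 1 − 2 = 2.

2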